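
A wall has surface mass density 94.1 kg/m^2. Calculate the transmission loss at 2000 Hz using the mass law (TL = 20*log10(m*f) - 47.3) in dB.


Given values:
  m = 94.1 kg/m^2, f = 2000 Hz
Formula: TL = 20 * log10(m * f) - 47.3
Compute m * f = 94.1 * 2000 = 188200.0
Compute log10(188200.0) = 5.27462
Compute 20 * 5.27462 = 105.4924
TL = 105.4924 - 47.3 = 58.19

58.19 dB


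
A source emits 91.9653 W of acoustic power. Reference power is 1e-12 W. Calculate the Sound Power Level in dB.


Given values:
  W = 91.9653 W
  W_ref = 1e-12 W
Formula: SWL = 10 * log10(W / W_ref)
Compute ratio: W / W_ref = 91965300000000
Compute log10: log10(91965300000000) = 13.963624
Multiply: SWL = 10 * 13.963624 = 139.64

139.64 dB


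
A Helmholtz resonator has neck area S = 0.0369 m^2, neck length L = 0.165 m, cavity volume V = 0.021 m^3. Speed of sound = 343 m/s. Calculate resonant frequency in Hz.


Given values:
  S = 0.0369 m^2, L = 0.165 m, V = 0.021 m^3, c = 343 m/s
Formula: f = (c / (2*pi)) * sqrt(S / (V * L))
Compute V * L = 0.021 * 0.165 = 0.003465
Compute S / (V * L) = 0.0369 / 0.003465 = 10.6494
Compute sqrt(10.6494) = 3.263342
Compute c / (2*pi) = 343 / 6.283185 = 54.590148
f = 54.590148 * 3.263342 = 178.15

178.15 Hz


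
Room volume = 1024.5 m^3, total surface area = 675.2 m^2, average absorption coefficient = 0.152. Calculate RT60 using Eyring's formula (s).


Given values:
  V = 1024.5 m^3, S = 675.2 m^2, alpha = 0.152
Formula: RT60 = 0.161 * V / (-S * ln(1 - alpha))
Compute ln(1 - 0.152) = ln(0.848) = -0.164875
Denominator: -675.2 * -0.164875 = 111.3236
Numerator: 0.161 * 1024.5 = 164.9445
RT60 = 164.9445 / 111.3236 = 1.482

1.482 s


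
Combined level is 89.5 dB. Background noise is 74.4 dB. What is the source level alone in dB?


Given values:
  L_total = 89.5 dB, L_bg = 74.4 dB
Formula: L_source = 10 * log10(10^(L_total/10) - 10^(L_bg/10))
Convert to linear:
  10^(89.5/10) = 891250938.1337
  10^(74.4/10) = 27542287.0334
Difference: 891250938.1337 - 27542287.0334 = 863708651.1003
L_source = 10 * log10(863708651.1003) = 89.36

89.36 dB


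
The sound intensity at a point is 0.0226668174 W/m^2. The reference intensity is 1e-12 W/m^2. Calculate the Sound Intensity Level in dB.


Given values:
  I = 0.0226668174 W/m^2
  I_ref = 1e-12 W/m^2
Formula: SIL = 10 * log10(I / I_ref)
Compute ratio: I / I_ref = 22666817400
Compute log10: log10(22666817400) = 10.355391
Multiply: SIL = 10 * 10.355391 = 103.55

103.55 dB


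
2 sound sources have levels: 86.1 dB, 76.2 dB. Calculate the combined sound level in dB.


Formula: L_total = 10 * log10( sum(10^(Li/10)) )
  Source 1: 10^(86.1/10) = 407380277.8041
  Source 2: 10^(76.2/10) = 41686938.347
Sum of linear values = 449067216.1511
L_total = 10 * log10(449067216.1511) = 86.52

86.52 dB


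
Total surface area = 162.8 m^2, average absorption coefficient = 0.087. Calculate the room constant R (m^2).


Given values:
  S = 162.8 m^2, alpha = 0.087
Formula: R = S * alpha / (1 - alpha)
Numerator: 162.8 * 0.087 = 14.1636
Denominator: 1 - 0.087 = 0.913
R = 14.1636 / 0.913 = 15.51

15.51 m^2


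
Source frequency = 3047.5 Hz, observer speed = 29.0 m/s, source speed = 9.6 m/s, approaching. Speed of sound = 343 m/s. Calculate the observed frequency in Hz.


Given values:
  f_s = 3047.5 Hz, v_o = 29.0 m/s, v_s = 9.6 m/s
  Direction: approaching
Formula: f_o = f_s * (c + v_o) / (c - v_s)
Numerator: c + v_o = 343 + 29.0 = 372.0
Denominator: c - v_s = 343 - 9.6 = 333.4
f_o = 3047.5 * 372.0 / 333.4 = 3400.33

3400.33 Hz


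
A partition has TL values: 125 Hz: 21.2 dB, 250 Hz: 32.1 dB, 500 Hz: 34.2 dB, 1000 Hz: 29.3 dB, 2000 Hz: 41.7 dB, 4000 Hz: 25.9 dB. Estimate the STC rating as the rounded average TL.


Given TL values at each frequency:
  125 Hz: 21.2 dB
  250 Hz: 32.1 dB
  500 Hz: 34.2 dB
  1000 Hz: 29.3 dB
  2000 Hz: 41.7 dB
  4000 Hz: 25.9 dB
Formula: STC ~ round(average of TL values)
Sum = 21.2 + 32.1 + 34.2 + 29.3 + 41.7 + 25.9 = 184.4
Average = 184.4 / 6 = 30.73
Rounded: 31

31


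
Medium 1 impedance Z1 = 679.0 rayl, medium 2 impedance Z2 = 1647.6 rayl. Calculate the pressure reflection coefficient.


Given values:
  Z1 = 679.0 rayl, Z2 = 1647.6 rayl
Formula: R = (Z2 - Z1) / (Z2 + Z1)
Numerator: Z2 - Z1 = 1647.6 - 679.0 = 968.6
Denominator: Z2 + Z1 = 1647.6 + 679.0 = 2326.6
R = 968.6 / 2326.6 = 0.4163

0.4163


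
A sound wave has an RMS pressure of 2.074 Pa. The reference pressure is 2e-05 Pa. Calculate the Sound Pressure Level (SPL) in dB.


Given values:
  p = 2.074 Pa
  p_ref = 2e-05 Pa
Formula: SPL = 20 * log10(p / p_ref)
Compute ratio: p / p_ref = 2.074 / 2e-05 = 103700
Compute log10: log10(103700) = 5.015779
Multiply: SPL = 20 * 5.015779 = 100.32

100.32 dB


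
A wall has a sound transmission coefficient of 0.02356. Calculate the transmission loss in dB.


Given values:
  tau = 0.02356
Formula: TL = 10 * log10(1 / tau)
Compute 1 / tau = 1 / 0.02356 = 42.4448
Compute log10(42.4448) = 1.627824
TL = 10 * 1.627824 = 16.28

16.28 dB


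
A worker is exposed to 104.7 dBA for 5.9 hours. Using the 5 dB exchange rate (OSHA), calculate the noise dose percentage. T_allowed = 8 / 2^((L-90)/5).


Given values:
  L = 104.7 dBA, T = 5.9 hours
Formula: T_allowed = 8 / 2^((L - 90) / 5)
Compute exponent: (104.7 - 90) / 5 = 2.94
Compute 2^(2.94) = 7.674113
T_allowed = 8 / 7.674113 = 1.042466 hours
Dose = (T / T_allowed) * 100
Dose = (5.9 / 1.042466) * 100 = 565.97

565.97 %


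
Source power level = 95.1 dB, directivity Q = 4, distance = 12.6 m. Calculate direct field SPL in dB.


Given values:
  Lw = 95.1 dB, Q = 4, r = 12.6 m
Formula: SPL = Lw + 10 * log10(Q / (4 * pi * r^2))
Compute 4 * pi * r^2 = 4 * pi * 12.6^2 = 1995.037
Compute Q / denom = 4 / 1995.037 = 0.00200498
Compute 10 * log10(0.00200498) = -26.9789
SPL = 95.1 + (-26.9789) = 68.12

68.12 dB


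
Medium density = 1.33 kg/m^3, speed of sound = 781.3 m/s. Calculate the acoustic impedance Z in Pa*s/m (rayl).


Given values:
  rho = 1.33 kg/m^3
  c = 781.3 m/s
Formula: Z = rho * c
Z = 1.33 * 781.3
Z = 1039.13

1039.13 rayl


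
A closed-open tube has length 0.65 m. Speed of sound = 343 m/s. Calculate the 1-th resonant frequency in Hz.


Given values:
  Tube type: closed-open, L = 0.65 m, c = 343 m/s, n = 1
Formula: f_n = (2n - 1) * c / (4 * L)
Compute 2n - 1 = 2*1 - 1 = 1
Compute 4 * L = 4 * 0.65 = 2.6
f = 1 * 343 / 2.6
f = 131.92

131.92 Hz


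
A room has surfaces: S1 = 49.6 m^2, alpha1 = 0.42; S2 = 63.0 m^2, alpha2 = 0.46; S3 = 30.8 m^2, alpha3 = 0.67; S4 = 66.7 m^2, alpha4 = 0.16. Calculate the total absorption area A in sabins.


Given surfaces:
  Surface 1: 49.6 * 0.42 = 20.832
  Surface 2: 63.0 * 0.46 = 28.98
  Surface 3: 30.8 * 0.67 = 20.636
  Surface 4: 66.7 * 0.16 = 10.672
Formula: A = sum(Si * alpha_i)
A = 20.832 + 28.98 + 20.636 + 10.672
A = 81.12

81.12 sabins


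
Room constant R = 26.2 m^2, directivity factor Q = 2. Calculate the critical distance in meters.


Given values:
  R = 26.2 m^2, Q = 2
Formula: d_c = 0.141 * sqrt(Q * R)
Compute Q * R = 2 * 26.2 = 52.4
Compute sqrt(52.4) = 7.2388
d_c = 0.141 * 7.2388 = 1.021

1.021 m


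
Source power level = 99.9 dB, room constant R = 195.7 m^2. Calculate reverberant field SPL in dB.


Given values:
  Lw = 99.9 dB, R = 195.7 m^2
Formula: SPL = Lw + 10 * log10(4 / R)
Compute 4 / R = 4 / 195.7 = 0.020439
Compute 10 * log10(0.020439) = -16.8954
SPL = 99.9 + (-16.8954) = 83.0

83.0 dB


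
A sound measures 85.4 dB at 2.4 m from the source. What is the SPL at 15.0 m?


Given values:
  SPL1 = 85.4 dB, r1 = 2.4 m, r2 = 15.0 m
Formula: SPL2 = SPL1 - 20 * log10(r2 / r1)
Compute ratio: r2 / r1 = 15.0 / 2.4 = 6.25
Compute log10: log10(6.25) = 0.79588
Compute drop: 20 * 0.79588 = 15.9176
SPL2 = 85.4 - 15.9176 = 69.48

69.48 dB


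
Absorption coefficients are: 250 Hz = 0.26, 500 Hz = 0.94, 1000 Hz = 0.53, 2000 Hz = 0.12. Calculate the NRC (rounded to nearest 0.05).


Given values:
  a_250 = 0.26, a_500 = 0.94
  a_1000 = 0.53, a_2000 = 0.12
Formula: NRC = (a250 + a500 + a1000 + a2000) / 4
Sum = 0.26 + 0.94 + 0.53 + 0.12 = 1.85
NRC = 1.85 / 4 = 0.4625
Rounded to nearest 0.05: 0.45

0.45


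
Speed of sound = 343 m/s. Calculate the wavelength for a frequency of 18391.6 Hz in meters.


Given values:
  c = 343 m/s, f = 18391.6 Hz
Formula: lambda = c / f
lambda = 343 / 18391.6
lambda = 0.0186

0.0186 m


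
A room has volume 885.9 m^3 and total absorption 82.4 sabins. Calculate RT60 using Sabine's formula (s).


Given values:
  V = 885.9 m^3
  A = 82.4 sabins
Formula: RT60 = 0.161 * V / A
Numerator: 0.161 * 885.9 = 142.6299
RT60 = 142.6299 / 82.4 = 1.731

1.731 s


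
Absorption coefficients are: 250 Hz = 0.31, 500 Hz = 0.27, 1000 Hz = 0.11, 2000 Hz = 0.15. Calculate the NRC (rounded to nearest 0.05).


Given values:
  a_250 = 0.31, a_500 = 0.27
  a_1000 = 0.11, a_2000 = 0.15
Formula: NRC = (a250 + a500 + a1000 + a2000) / 4
Sum = 0.31 + 0.27 + 0.11 + 0.15 = 0.84
NRC = 0.84 / 4 = 0.21
Rounded to nearest 0.05: 0.2

0.2


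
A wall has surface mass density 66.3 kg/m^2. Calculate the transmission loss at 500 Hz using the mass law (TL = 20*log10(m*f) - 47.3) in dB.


Given values:
  m = 66.3 kg/m^2, f = 500 Hz
Formula: TL = 20 * log10(m * f) - 47.3
Compute m * f = 66.3 * 500 = 33150.0
Compute log10(33150.0) = 4.520484
Compute 20 * 4.520484 = 90.4097
TL = 90.4097 - 47.3 = 43.11

43.11 dB


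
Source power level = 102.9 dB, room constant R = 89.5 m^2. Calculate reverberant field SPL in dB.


Given values:
  Lw = 102.9 dB, R = 89.5 m^2
Formula: SPL = Lw + 10 * log10(4 / R)
Compute 4 / R = 4 / 89.5 = 0.044693
Compute 10 * log10(0.044693) = -13.4976
SPL = 102.9 + (-13.4976) = 89.4

89.4 dB


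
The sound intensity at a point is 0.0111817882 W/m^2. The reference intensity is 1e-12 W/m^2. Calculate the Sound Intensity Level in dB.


Given values:
  I = 0.0111817882 W/m^2
  I_ref = 1e-12 W/m^2
Formula: SIL = 10 * log10(I / I_ref)
Compute ratio: I / I_ref = 11181788200
Compute log10: log10(11181788200) = 10.048511
Multiply: SIL = 10 * 10.048511 = 100.49

100.49 dB


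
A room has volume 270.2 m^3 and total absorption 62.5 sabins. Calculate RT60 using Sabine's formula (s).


Given values:
  V = 270.2 m^3
  A = 62.5 sabins
Formula: RT60 = 0.161 * V / A
Numerator: 0.161 * 270.2 = 43.5022
RT60 = 43.5022 / 62.5 = 0.696

0.696 s


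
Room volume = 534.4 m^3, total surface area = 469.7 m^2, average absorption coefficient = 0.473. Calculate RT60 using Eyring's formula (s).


Given values:
  V = 534.4 m^3, S = 469.7 m^2, alpha = 0.473
Formula: RT60 = 0.161 * V / (-S * ln(1 - alpha))
Compute ln(1 - 0.473) = ln(0.527) = -0.640555
Denominator: -469.7 * -0.640555 = 300.8687
Numerator: 0.161 * 534.4 = 86.0384
RT60 = 86.0384 / 300.8687 = 0.286

0.286 s


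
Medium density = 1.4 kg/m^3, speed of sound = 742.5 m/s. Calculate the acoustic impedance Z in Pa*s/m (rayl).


Given values:
  rho = 1.4 kg/m^3
  c = 742.5 m/s
Formula: Z = rho * c
Z = 1.4 * 742.5
Z = 1039.5

1039.5 rayl


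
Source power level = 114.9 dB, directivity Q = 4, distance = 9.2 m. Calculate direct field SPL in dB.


Given values:
  Lw = 114.9 dB, Q = 4, r = 9.2 m
Formula: SPL = Lw + 10 * log10(Q / (4 * pi * r^2))
Compute 4 * pi * r^2 = 4 * pi * 9.2^2 = 1063.6176
Compute Q / denom = 4 / 1063.6176 = 0.00376075
Compute 10 * log10(0.00376075) = -24.2473
SPL = 114.9 + (-24.2473) = 90.65

90.65 dB


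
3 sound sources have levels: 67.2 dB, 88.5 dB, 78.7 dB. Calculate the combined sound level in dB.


Formula: L_total = 10 * log10( sum(10^(Li/10)) )
  Source 1: 10^(67.2/10) = 5248074.6025
  Source 2: 10^(88.5/10) = 707945784.3841
  Source 3: 10^(78.7/10) = 74131024.1301
Sum of linear values = 787324883.1167
L_total = 10 * log10(787324883.1167) = 88.96

88.96 dB


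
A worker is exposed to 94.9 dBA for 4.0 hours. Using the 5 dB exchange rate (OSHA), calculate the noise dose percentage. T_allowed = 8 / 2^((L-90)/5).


Given values:
  L = 94.9 dBA, T = 4.0 hours
Formula: T_allowed = 8 / 2^((L - 90) / 5)
Compute exponent: (94.9 - 90) / 5 = 0.98
Compute 2^(0.98) = 1.972465
T_allowed = 8 / 1.972465 = 4.055839 hours
Dose = (T / T_allowed) * 100
Dose = (4.0 / 4.055839) * 100 = 98.62

98.62 %


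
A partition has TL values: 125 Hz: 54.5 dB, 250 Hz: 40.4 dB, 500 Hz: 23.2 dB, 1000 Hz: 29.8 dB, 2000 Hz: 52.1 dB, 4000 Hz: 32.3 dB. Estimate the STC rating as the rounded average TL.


Given TL values at each frequency:
  125 Hz: 54.5 dB
  250 Hz: 40.4 dB
  500 Hz: 23.2 dB
  1000 Hz: 29.8 dB
  2000 Hz: 52.1 dB
  4000 Hz: 32.3 dB
Formula: STC ~ round(average of TL values)
Sum = 54.5 + 40.4 + 23.2 + 29.8 + 52.1 + 32.3 = 232.3
Average = 232.3 / 6 = 38.72
Rounded: 39

39


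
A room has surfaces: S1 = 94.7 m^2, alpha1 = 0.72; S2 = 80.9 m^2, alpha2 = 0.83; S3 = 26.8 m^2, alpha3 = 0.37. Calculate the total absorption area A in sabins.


Given surfaces:
  Surface 1: 94.7 * 0.72 = 68.184
  Surface 2: 80.9 * 0.83 = 67.147
  Surface 3: 26.8 * 0.37 = 9.916
Formula: A = sum(Si * alpha_i)
A = 68.184 + 67.147 + 9.916
A = 145.25

145.25 sabins


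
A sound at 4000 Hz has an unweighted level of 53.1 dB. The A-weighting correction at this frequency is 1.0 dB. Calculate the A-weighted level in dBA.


Given values:
  SPL = 53.1 dB
  A-weighting at 4000 Hz = 1.0 dB
Formula: L_A = SPL + A_weight
L_A = 53.1 + (1.0)
L_A = 54.1

54.1 dBA


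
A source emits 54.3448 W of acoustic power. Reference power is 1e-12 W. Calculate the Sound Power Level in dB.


Given values:
  W = 54.3448 W
  W_ref = 1e-12 W
Formula: SWL = 10 * log10(W / W_ref)
Compute ratio: W / W_ref = 54344800000000
Compute log10: log10(54344800000000) = 13.735158
Multiply: SWL = 10 * 13.735158 = 137.35

137.35 dB


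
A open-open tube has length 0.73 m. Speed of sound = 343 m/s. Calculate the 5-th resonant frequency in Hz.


Given values:
  Tube type: open-open, L = 0.73 m, c = 343 m/s, n = 5
Formula: f_n = n * c / (2 * L)
Compute 2 * L = 2 * 0.73 = 1.46
f = 5 * 343 / 1.46
f = 1174.66

1174.66 Hz


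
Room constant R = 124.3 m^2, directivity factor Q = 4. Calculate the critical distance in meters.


Given values:
  R = 124.3 m^2, Q = 4
Formula: d_c = 0.141 * sqrt(Q * R)
Compute Q * R = 4 * 124.3 = 497.2
Compute sqrt(497.2) = 22.298
d_c = 0.141 * 22.298 = 3.144

3.144 m


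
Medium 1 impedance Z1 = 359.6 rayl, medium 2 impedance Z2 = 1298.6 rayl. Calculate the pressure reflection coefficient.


Given values:
  Z1 = 359.6 rayl, Z2 = 1298.6 rayl
Formula: R = (Z2 - Z1) / (Z2 + Z1)
Numerator: Z2 - Z1 = 1298.6 - 359.6 = 939.0
Denominator: Z2 + Z1 = 1298.6 + 359.6 = 1658.2
R = 939.0 / 1658.2 = 0.5663

0.5663


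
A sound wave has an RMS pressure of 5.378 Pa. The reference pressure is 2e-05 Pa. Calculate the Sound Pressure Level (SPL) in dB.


Given values:
  p = 5.378 Pa
  p_ref = 2e-05 Pa
Formula: SPL = 20 * log10(p / p_ref)
Compute ratio: p / p_ref = 5.378 / 2e-05 = 268900
Compute log10: log10(268900) = 5.429591
Multiply: SPL = 20 * 5.429591 = 108.59

108.59 dB


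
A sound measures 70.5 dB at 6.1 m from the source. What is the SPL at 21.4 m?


Given values:
  SPL1 = 70.5 dB, r1 = 6.1 m, r2 = 21.4 m
Formula: SPL2 = SPL1 - 20 * log10(r2 / r1)
Compute ratio: r2 / r1 = 21.4 / 6.1 = 3.5082
Compute log10: log10(3.5082) = 0.545084
Compute drop: 20 * 0.545084 = 10.9017
SPL2 = 70.5 - 10.9017 = 59.6

59.6 dB


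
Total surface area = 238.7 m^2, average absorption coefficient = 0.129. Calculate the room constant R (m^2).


Given values:
  S = 238.7 m^2, alpha = 0.129
Formula: R = S * alpha / (1 - alpha)
Numerator: 238.7 * 0.129 = 30.7923
Denominator: 1 - 0.129 = 0.871
R = 30.7923 / 0.871 = 35.35

35.35 m^2


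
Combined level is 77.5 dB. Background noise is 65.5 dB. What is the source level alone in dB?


Given values:
  L_total = 77.5 dB, L_bg = 65.5 dB
Formula: L_source = 10 * log10(10^(L_total/10) - 10^(L_bg/10))
Convert to linear:
  10^(77.5/10) = 56234132.519
  10^(65.5/10) = 3548133.8923
Difference: 56234132.519 - 3548133.8923 = 52685998.6267
L_source = 10 * log10(52685998.6267) = 77.22

77.22 dB


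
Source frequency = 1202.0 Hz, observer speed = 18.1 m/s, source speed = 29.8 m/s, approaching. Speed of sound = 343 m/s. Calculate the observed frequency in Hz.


Given values:
  f_s = 1202.0 Hz, v_o = 18.1 m/s, v_s = 29.8 m/s
  Direction: approaching
Formula: f_o = f_s * (c + v_o) / (c - v_s)
Numerator: c + v_o = 343 + 18.1 = 361.1
Denominator: c - v_s = 343 - 29.8 = 313.2
f_o = 1202.0 * 361.1 / 313.2 = 1385.83

1385.83 Hz


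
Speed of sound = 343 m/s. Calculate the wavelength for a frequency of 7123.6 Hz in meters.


Given values:
  c = 343 m/s, f = 7123.6 Hz
Formula: lambda = c / f
lambda = 343 / 7123.6
lambda = 0.0481

0.0481 m


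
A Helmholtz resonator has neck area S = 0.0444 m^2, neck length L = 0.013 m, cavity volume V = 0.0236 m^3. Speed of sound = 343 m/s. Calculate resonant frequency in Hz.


Given values:
  S = 0.0444 m^2, L = 0.013 m, V = 0.0236 m^3, c = 343 m/s
Formula: f = (c / (2*pi)) * sqrt(S / (V * L))
Compute V * L = 0.0236 * 0.013 = 0.0003068
Compute S / (V * L) = 0.0444 / 0.0003068 = 144.7197
Compute sqrt(144.7197) = 12.02995
Compute c / (2*pi) = 343 / 6.283185 = 54.590148
f = 54.590148 * 12.02995 = 656.72

656.72 Hz


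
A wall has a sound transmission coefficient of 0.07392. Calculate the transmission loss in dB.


Given values:
  tau = 0.07392
Formula: TL = 10 * log10(1 / tau)
Compute 1 / tau = 1 / 0.07392 = 13.5281
Compute log10(13.5281) = 1.131237
TL = 10 * 1.131237 = 11.31

11.31 dB


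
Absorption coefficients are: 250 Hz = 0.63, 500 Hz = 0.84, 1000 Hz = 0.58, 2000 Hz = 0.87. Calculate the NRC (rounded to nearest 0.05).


Given values:
  a_250 = 0.63, a_500 = 0.84
  a_1000 = 0.58, a_2000 = 0.87
Formula: NRC = (a250 + a500 + a1000 + a2000) / 4
Sum = 0.63 + 0.84 + 0.58 + 0.87 = 2.92
NRC = 2.92 / 4 = 0.73
Rounded to nearest 0.05: 0.75

0.75


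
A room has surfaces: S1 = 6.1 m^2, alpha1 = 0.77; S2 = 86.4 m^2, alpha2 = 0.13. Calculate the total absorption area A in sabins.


Given surfaces:
  Surface 1: 6.1 * 0.77 = 4.697
  Surface 2: 86.4 * 0.13 = 11.232
Formula: A = sum(Si * alpha_i)
A = 4.697 + 11.232
A = 15.93

15.93 sabins


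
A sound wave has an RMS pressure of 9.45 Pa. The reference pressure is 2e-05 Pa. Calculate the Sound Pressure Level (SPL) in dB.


Given values:
  p = 9.45 Pa
  p_ref = 2e-05 Pa
Formula: SPL = 20 * log10(p / p_ref)
Compute ratio: p / p_ref = 9.45 / 2e-05 = 472500
Compute log10: log10(472500) = 5.674402
Multiply: SPL = 20 * 5.674402 = 113.49

113.49 dB


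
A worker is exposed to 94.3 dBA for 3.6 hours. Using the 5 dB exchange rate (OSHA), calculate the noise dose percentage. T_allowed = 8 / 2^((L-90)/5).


Given values:
  L = 94.3 dBA, T = 3.6 hours
Formula: T_allowed = 8 / 2^((L - 90) / 5)
Compute exponent: (94.3 - 90) / 5 = 0.86
Compute 2^(0.86) = 1.815038
T_allowed = 8 / 1.815038 = 4.407621 hours
Dose = (T / T_allowed) * 100
Dose = (3.6 / 4.407621) * 100 = 81.68

81.68 %


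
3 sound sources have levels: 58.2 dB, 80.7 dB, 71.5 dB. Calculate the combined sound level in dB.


Formula: L_total = 10 * log10( sum(10^(Li/10)) )
  Source 1: 10^(58.2/10) = 660693.448
  Source 2: 10^(80.7/10) = 117489755.494
  Source 3: 10^(71.5/10) = 14125375.4462
Sum of linear values = 132275824.3882
L_total = 10 * log10(132275824.3882) = 81.21

81.21 dB


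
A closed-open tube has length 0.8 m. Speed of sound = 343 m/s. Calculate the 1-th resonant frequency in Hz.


Given values:
  Tube type: closed-open, L = 0.8 m, c = 343 m/s, n = 1
Formula: f_n = (2n - 1) * c / (4 * L)
Compute 2n - 1 = 2*1 - 1 = 1
Compute 4 * L = 4 * 0.8 = 3.2
f = 1 * 343 / 3.2
f = 107.19

107.19 Hz


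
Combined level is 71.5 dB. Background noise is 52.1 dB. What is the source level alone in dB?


Given values:
  L_total = 71.5 dB, L_bg = 52.1 dB
Formula: L_source = 10 * log10(10^(L_total/10) - 10^(L_bg/10))
Convert to linear:
  10^(71.5/10) = 14125375.4462
  10^(52.1/10) = 162181.0097
Difference: 14125375.4462 - 162181.0097 = 13963194.4365
L_source = 10 * log10(13963194.4365) = 71.45

71.45 dB


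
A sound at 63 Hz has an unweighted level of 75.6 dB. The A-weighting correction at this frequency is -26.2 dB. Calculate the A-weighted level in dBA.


Given values:
  SPL = 75.6 dB
  A-weighting at 63 Hz = -26.2 dB
Formula: L_A = SPL + A_weight
L_A = 75.6 + (-26.2)
L_A = 49.4

49.4 dBA


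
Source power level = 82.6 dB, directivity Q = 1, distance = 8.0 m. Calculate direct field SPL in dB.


Given values:
  Lw = 82.6 dB, Q = 1, r = 8.0 m
Formula: SPL = Lw + 10 * log10(Q / (4 * pi * r^2))
Compute 4 * pi * r^2 = 4 * pi * 8.0^2 = 804.2477
Compute Q / denom = 1 / 804.2477 = 0.0012434
Compute 10 * log10(0.0012434) = -29.0539
SPL = 82.6 + (-29.0539) = 53.55

53.55 dB


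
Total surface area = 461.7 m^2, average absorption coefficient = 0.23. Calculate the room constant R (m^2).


Given values:
  S = 461.7 m^2, alpha = 0.23
Formula: R = S * alpha / (1 - alpha)
Numerator: 461.7 * 0.23 = 106.191
Denominator: 1 - 0.23 = 0.77
R = 106.191 / 0.77 = 137.91

137.91 m^2


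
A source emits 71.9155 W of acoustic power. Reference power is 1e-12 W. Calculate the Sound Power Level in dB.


Given values:
  W = 71.9155 W
  W_ref = 1e-12 W
Formula: SWL = 10 * log10(W / W_ref)
Compute ratio: W / W_ref = 71915500000000
Compute log10: log10(71915500000000) = 13.856823
Multiply: SWL = 10 * 13.856823 = 138.57

138.57 dB


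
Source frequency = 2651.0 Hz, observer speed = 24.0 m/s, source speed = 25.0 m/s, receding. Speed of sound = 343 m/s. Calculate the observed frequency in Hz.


Given values:
  f_s = 2651.0 Hz, v_o = 24.0 m/s, v_s = 25.0 m/s
  Direction: receding
Formula: f_o = f_s * (c - v_o) / (c + v_s)
Numerator: c - v_o = 343 - 24.0 = 319.0
Denominator: c + v_s = 343 + 25.0 = 368.0
f_o = 2651.0 * 319.0 / 368.0 = 2298.01

2298.01 Hz


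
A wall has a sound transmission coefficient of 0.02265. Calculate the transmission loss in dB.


Given values:
  tau = 0.02265
Formula: TL = 10 * log10(1 / tau)
Compute 1 / tau = 1 / 0.02265 = 44.1501
Compute log10(44.1501) = 1.644932
TL = 10 * 1.644932 = 16.45

16.45 dB


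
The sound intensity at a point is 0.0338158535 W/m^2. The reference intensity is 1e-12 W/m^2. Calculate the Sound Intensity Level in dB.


Given values:
  I = 0.0338158535 W/m^2
  I_ref = 1e-12 W/m^2
Formula: SIL = 10 * log10(I / I_ref)
Compute ratio: I / I_ref = 33815853500
Compute log10: log10(33815853500) = 10.52912
Multiply: SIL = 10 * 10.52912 = 105.29

105.29 dB


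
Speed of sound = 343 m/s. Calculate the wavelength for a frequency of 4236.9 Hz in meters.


Given values:
  c = 343 m/s, f = 4236.9 Hz
Formula: lambda = c / f
lambda = 343 / 4236.9
lambda = 0.081

0.081 m


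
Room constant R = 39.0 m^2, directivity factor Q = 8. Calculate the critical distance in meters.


Given values:
  R = 39.0 m^2, Q = 8
Formula: d_c = 0.141 * sqrt(Q * R)
Compute Q * R = 8 * 39.0 = 312.0
Compute sqrt(312.0) = 17.6635
d_c = 0.141 * 17.6635 = 2.491

2.491 m


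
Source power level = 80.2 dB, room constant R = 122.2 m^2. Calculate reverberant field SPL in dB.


Given values:
  Lw = 80.2 dB, R = 122.2 m^2
Formula: SPL = Lw + 10 * log10(4 / R)
Compute 4 / R = 4 / 122.2 = 0.032733
Compute 10 * log10(0.032733) = -14.8501
SPL = 80.2 + (-14.8501) = 65.35

65.35 dB


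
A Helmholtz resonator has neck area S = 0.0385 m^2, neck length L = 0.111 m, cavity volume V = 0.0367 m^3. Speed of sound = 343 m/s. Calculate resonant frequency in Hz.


Given values:
  S = 0.0385 m^2, L = 0.111 m, V = 0.0367 m^3, c = 343 m/s
Formula: f = (c / (2*pi)) * sqrt(S / (V * L))
Compute V * L = 0.0367 * 0.111 = 0.0040737
Compute S / (V * L) = 0.0385 / 0.0040737 = 9.4509
Compute sqrt(9.4509) = 3.074232
Compute c / (2*pi) = 343 / 6.283185 = 54.590148
f = 54.590148 * 3.074232 = 167.82

167.82 Hz


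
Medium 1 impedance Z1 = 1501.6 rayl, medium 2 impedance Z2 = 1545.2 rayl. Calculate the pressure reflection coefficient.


Given values:
  Z1 = 1501.6 rayl, Z2 = 1545.2 rayl
Formula: R = (Z2 - Z1) / (Z2 + Z1)
Numerator: Z2 - Z1 = 1545.2 - 1501.6 = 43.6
Denominator: Z2 + Z1 = 1545.2 + 1501.6 = 3046.8
R = 43.6 / 3046.8 = 0.0143

0.0143


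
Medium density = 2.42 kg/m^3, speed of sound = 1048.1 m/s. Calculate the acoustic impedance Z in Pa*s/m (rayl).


Given values:
  rho = 2.42 kg/m^3
  c = 1048.1 m/s
Formula: Z = rho * c
Z = 2.42 * 1048.1
Z = 2536.4

2536.4 rayl


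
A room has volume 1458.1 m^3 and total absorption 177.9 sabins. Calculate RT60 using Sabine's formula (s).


Given values:
  V = 1458.1 m^3
  A = 177.9 sabins
Formula: RT60 = 0.161 * V / A
Numerator: 0.161 * 1458.1 = 234.7541
RT60 = 234.7541 / 177.9 = 1.32

1.32 s


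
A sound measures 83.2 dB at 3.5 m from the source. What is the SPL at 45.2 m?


Given values:
  SPL1 = 83.2 dB, r1 = 3.5 m, r2 = 45.2 m
Formula: SPL2 = SPL1 - 20 * log10(r2 / r1)
Compute ratio: r2 / r1 = 45.2 / 3.5 = 12.9143
Compute log10: log10(12.9143) = 1.111071
Compute drop: 20 * 1.111071 = 22.2214
SPL2 = 83.2 - 22.2214 = 60.98

60.98 dB


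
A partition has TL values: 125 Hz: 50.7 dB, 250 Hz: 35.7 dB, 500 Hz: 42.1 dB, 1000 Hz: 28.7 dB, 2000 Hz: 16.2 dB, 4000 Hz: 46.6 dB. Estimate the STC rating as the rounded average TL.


Given TL values at each frequency:
  125 Hz: 50.7 dB
  250 Hz: 35.7 dB
  500 Hz: 42.1 dB
  1000 Hz: 28.7 dB
  2000 Hz: 16.2 dB
  4000 Hz: 46.6 dB
Formula: STC ~ round(average of TL values)
Sum = 50.7 + 35.7 + 42.1 + 28.7 + 16.2 + 46.6 = 220.0
Average = 220.0 / 6 = 36.67
Rounded: 37

37


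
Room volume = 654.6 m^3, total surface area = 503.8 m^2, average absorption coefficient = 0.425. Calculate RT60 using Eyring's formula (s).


Given values:
  V = 654.6 m^3, S = 503.8 m^2, alpha = 0.425
Formula: RT60 = 0.161 * V / (-S * ln(1 - alpha))
Compute ln(1 - 0.425) = ln(0.575) = -0.553385
Denominator: -503.8 * -0.553385 = 278.7954
Numerator: 0.161 * 654.6 = 105.3906
RT60 = 105.3906 / 278.7954 = 0.378

0.378 s


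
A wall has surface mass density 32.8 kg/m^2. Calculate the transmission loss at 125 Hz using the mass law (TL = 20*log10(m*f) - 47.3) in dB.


Given values:
  m = 32.8 kg/m^2, f = 125 Hz
Formula: TL = 20 * log10(m * f) - 47.3
Compute m * f = 32.8 * 125 = 4100.0
Compute log10(4100.0) = 3.612784
Compute 20 * 3.612784 = 72.2557
TL = 72.2557 - 47.3 = 24.96

24.96 dB


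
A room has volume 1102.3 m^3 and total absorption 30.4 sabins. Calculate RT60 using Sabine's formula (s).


Given values:
  V = 1102.3 m^3
  A = 30.4 sabins
Formula: RT60 = 0.161 * V / A
Numerator: 0.161 * 1102.3 = 177.4703
RT60 = 177.4703 / 30.4 = 5.838

5.838 s


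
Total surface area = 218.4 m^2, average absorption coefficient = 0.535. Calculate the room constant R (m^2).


Given values:
  S = 218.4 m^2, alpha = 0.535
Formula: R = S * alpha / (1 - alpha)
Numerator: 218.4 * 0.535 = 116.844
Denominator: 1 - 0.535 = 0.465
R = 116.844 / 0.465 = 251.28

251.28 m^2


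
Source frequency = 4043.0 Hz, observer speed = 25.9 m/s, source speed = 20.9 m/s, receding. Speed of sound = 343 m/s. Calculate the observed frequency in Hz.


Given values:
  f_s = 4043.0 Hz, v_o = 25.9 m/s, v_s = 20.9 m/s
  Direction: receding
Formula: f_o = f_s * (c - v_o) / (c + v_s)
Numerator: c - v_o = 343 - 25.9 = 317.1
Denominator: c + v_s = 343 + 20.9 = 363.9
f_o = 4043.0 * 317.1 / 363.9 = 3523.04

3523.04 Hz


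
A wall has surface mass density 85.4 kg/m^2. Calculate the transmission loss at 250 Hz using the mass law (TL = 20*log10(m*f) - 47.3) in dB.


Given values:
  m = 85.4 kg/m^2, f = 250 Hz
Formula: TL = 20 * log10(m * f) - 47.3
Compute m * f = 85.4 * 250 = 21350.0
Compute log10(21350.0) = 4.329398
Compute 20 * 4.329398 = 86.588
TL = 86.588 - 47.3 = 39.29

39.29 dB


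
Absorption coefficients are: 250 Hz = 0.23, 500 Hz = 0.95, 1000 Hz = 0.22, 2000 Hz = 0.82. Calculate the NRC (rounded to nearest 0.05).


Given values:
  a_250 = 0.23, a_500 = 0.95
  a_1000 = 0.22, a_2000 = 0.82
Formula: NRC = (a250 + a500 + a1000 + a2000) / 4
Sum = 0.23 + 0.95 + 0.22 + 0.82 = 2.22
NRC = 2.22 / 4 = 0.555
Rounded to nearest 0.05: 0.55

0.55


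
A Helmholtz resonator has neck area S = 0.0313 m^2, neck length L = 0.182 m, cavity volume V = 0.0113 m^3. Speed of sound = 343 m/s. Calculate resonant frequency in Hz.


Given values:
  S = 0.0313 m^2, L = 0.182 m, V = 0.0113 m^3, c = 343 m/s
Formula: f = (c / (2*pi)) * sqrt(S / (V * L))
Compute V * L = 0.0113 * 0.182 = 0.0020566
Compute S / (V * L) = 0.0313 / 0.0020566 = 15.2193
Compute sqrt(15.2193) = 3.901192
Compute c / (2*pi) = 343 / 6.283185 = 54.590148
f = 54.590148 * 3.901192 = 212.97

212.97 Hz


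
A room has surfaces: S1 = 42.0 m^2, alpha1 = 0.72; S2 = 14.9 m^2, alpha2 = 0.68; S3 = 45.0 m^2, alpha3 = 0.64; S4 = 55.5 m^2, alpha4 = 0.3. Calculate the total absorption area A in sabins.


Given surfaces:
  Surface 1: 42.0 * 0.72 = 30.24
  Surface 2: 14.9 * 0.68 = 10.132
  Surface 3: 45.0 * 0.64 = 28.8
  Surface 4: 55.5 * 0.3 = 16.65
Formula: A = sum(Si * alpha_i)
A = 30.24 + 10.132 + 28.8 + 16.65
A = 85.82

85.82 sabins


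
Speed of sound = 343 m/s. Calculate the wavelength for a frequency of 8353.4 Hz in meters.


Given values:
  c = 343 m/s, f = 8353.4 Hz
Formula: lambda = c / f
lambda = 343 / 8353.4
lambda = 0.0411

0.0411 m


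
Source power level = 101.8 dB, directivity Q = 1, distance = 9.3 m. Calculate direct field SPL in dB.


Given values:
  Lw = 101.8 dB, Q = 1, r = 9.3 m
Formula: SPL = Lw + 10 * log10(Q / (4 * pi * r^2))
Compute 4 * pi * r^2 = 4 * pi * 9.3^2 = 1086.8654
Compute Q / denom = 1 / 1086.8654 = 0.00092008
Compute 10 * log10(0.00092008) = -30.3617
SPL = 101.8 + (-30.3617) = 71.44

71.44 dB


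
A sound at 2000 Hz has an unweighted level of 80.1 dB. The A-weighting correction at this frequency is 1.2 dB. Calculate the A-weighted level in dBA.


Given values:
  SPL = 80.1 dB
  A-weighting at 2000 Hz = 1.2 dB
Formula: L_A = SPL + A_weight
L_A = 80.1 + (1.2)
L_A = 81.3

81.3 dBA


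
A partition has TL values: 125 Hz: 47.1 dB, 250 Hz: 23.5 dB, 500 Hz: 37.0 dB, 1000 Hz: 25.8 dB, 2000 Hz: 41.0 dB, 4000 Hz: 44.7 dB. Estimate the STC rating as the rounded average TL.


Given TL values at each frequency:
  125 Hz: 47.1 dB
  250 Hz: 23.5 dB
  500 Hz: 37.0 dB
  1000 Hz: 25.8 dB
  2000 Hz: 41.0 dB
  4000 Hz: 44.7 dB
Formula: STC ~ round(average of TL values)
Sum = 47.1 + 23.5 + 37.0 + 25.8 + 41.0 + 44.7 = 219.1
Average = 219.1 / 6 = 36.52
Rounded: 37

37


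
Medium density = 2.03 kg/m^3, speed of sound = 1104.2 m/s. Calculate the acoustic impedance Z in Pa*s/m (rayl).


Given values:
  rho = 2.03 kg/m^3
  c = 1104.2 m/s
Formula: Z = rho * c
Z = 2.03 * 1104.2
Z = 2241.53

2241.53 rayl


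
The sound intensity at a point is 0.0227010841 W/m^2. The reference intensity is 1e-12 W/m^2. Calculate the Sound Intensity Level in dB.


Given values:
  I = 0.0227010841 W/m^2
  I_ref = 1e-12 W/m^2
Formula: SIL = 10 * log10(I / I_ref)
Compute ratio: I / I_ref = 22701084100
Compute log10: log10(22701084100) = 10.356047
Multiply: SIL = 10 * 10.356047 = 103.56

103.56 dB


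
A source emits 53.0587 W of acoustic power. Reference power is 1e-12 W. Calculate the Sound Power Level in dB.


Given values:
  W = 53.0587 W
  W_ref = 1e-12 W
Formula: SWL = 10 * log10(W / W_ref)
Compute ratio: W / W_ref = 53058700000000
Compute log10: log10(53058700000000) = 13.724757
Multiply: SWL = 10 * 13.724757 = 137.25

137.25 dB


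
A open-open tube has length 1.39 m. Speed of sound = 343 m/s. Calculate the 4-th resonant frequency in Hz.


Given values:
  Tube type: open-open, L = 1.39 m, c = 343 m/s, n = 4
Formula: f_n = n * c / (2 * L)
Compute 2 * L = 2 * 1.39 = 2.78
f = 4 * 343 / 2.78
f = 493.53

493.53 Hz


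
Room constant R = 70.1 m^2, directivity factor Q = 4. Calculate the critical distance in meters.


Given values:
  R = 70.1 m^2, Q = 4
Formula: d_c = 0.141 * sqrt(Q * R)
Compute Q * R = 4 * 70.1 = 280.4
Compute sqrt(280.4) = 16.7451
d_c = 0.141 * 16.7451 = 2.361

2.361 m


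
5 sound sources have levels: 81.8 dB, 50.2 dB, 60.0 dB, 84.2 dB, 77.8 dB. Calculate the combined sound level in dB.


Formula: L_total = 10 * log10( sum(10^(Li/10)) )
  Source 1: 10^(81.8/10) = 151356124.8436
  Source 2: 10^(50.2/10) = 104712.8548
  Source 3: 10^(60.0/10) = 1000000.0
  Source 4: 10^(84.2/10) = 263026799.1895
  Source 5: 10^(77.8/10) = 60255958.6074
Sum of linear values = 475743595.4953
L_total = 10 * log10(475743595.4953) = 86.77

86.77 dB


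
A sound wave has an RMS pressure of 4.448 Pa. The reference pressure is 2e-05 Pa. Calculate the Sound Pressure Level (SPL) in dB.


Given values:
  p = 4.448 Pa
  p_ref = 2e-05 Pa
Formula: SPL = 20 * log10(p / p_ref)
Compute ratio: p / p_ref = 4.448 / 2e-05 = 222400
Compute log10: log10(222400) = 5.347135
Multiply: SPL = 20 * 5.347135 = 106.94

106.94 dB


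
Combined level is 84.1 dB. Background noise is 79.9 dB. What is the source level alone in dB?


Given values:
  L_total = 84.1 dB, L_bg = 79.9 dB
Formula: L_source = 10 * log10(10^(L_total/10) - 10^(L_bg/10))
Convert to linear:
  10^(84.1/10) = 257039578.2769
  10^(79.9/10) = 97723722.0956
Difference: 257039578.2769 - 97723722.0956 = 159315856.1813
L_source = 10 * log10(159315856.1813) = 82.02

82.02 dB


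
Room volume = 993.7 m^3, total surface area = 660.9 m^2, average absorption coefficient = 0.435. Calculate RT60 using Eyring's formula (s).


Given values:
  V = 993.7 m^3, S = 660.9 m^2, alpha = 0.435
Formula: RT60 = 0.161 * V / (-S * ln(1 - alpha))
Compute ln(1 - 0.435) = ln(0.565) = -0.57093
Denominator: -660.9 * -0.57093 = 377.3276
Numerator: 0.161 * 993.7 = 159.9857
RT60 = 159.9857 / 377.3276 = 0.424

0.424 s


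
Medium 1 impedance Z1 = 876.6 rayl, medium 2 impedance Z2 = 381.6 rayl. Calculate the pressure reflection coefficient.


Given values:
  Z1 = 876.6 rayl, Z2 = 381.6 rayl
Formula: R = (Z2 - Z1) / (Z2 + Z1)
Numerator: Z2 - Z1 = 381.6 - 876.6 = -495.0
Denominator: Z2 + Z1 = 381.6 + 876.6 = 1258.2
R = -495.0 / 1258.2 = -0.3934

-0.3934


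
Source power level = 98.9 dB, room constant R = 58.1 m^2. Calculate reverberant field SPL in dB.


Given values:
  Lw = 98.9 dB, R = 58.1 m^2
Formula: SPL = Lw + 10 * log10(4 / R)
Compute 4 / R = 4 / 58.1 = 0.068847
Compute 10 * log10(0.068847) = -11.6211
SPL = 98.9 + (-11.6211) = 87.28

87.28 dB


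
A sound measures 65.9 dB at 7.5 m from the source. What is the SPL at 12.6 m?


Given values:
  SPL1 = 65.9 dB, r1 = 7.5 m, r2 = 12.6 m
Formula: SPL2 = SPL1 - 20 * log10(r2 / r1)
Compute ratio: r2 / r1 = 12.6 / 7.5 = 1.68
Compute log10: log10(1.68) = 0.225309
Compute drop: 20 * 0.225309 = 4.5062
SPL2 = 65.9 - 4.5062 = 61.39

61.39 dB


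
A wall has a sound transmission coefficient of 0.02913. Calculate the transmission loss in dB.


Given values:
  tau = 0.02913
Formula: TL = 10 * log10(1 / tau)
Compute 1 / tau = 1 / 0.02913 = 34.3289
Compute log10(34.3289) = 1.53566
TL = 10 * 1.53566 = 15.36

15.36 dB


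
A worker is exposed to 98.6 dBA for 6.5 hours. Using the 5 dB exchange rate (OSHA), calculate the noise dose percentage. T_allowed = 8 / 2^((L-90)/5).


Given values:
  L = 98.6 dBA, T = 6.5 hours
Formula: T_allowed = 8 / 2^((L - 90) / 5)
Compute exponent: (98.6 - 90) / 5 = 1.72
Compute 2^(1.72) = 3.294364
T_allowed = 8 / 3.294364 = 2.42839 hours
Dose = (T / T_allowed) * 100
Dose = (6.5 / 2.42839) * 100 = 267.67

267.67 %


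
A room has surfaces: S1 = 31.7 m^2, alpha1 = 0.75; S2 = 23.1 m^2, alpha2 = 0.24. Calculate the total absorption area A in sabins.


Given surfaces:
  Surface 1: 31.7 * 0.75 = 23.775
  Surface 2: 23.1 * 0.24 = 5.544
Formula: A = sum(Si * alpha_i)
A = 23.775 + 5.544
A = 29.32

29.32 sabins


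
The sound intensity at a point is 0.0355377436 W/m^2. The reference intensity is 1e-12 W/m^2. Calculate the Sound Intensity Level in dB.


Given values:
  I = 0.0355377436 W/m^2
  I_ref = 1e-12 W/m^2
Formula: SIL = 10 * log10(I / I_ref)
Compute ratio: I / I_ref = 35537743600
Compute log10: log10(35537743600) = 10.55069
Multiply: SIL = 10 * 10.55069 = 105.51

105.51 dB


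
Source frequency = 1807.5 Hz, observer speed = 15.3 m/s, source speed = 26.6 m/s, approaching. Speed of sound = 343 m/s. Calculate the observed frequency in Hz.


Given values:
  f_s = 1807.5 Hz, v_o = 15.3 m/s, v_s = 26.6 m/s
  Direction: approaching
Formula: f_o = f_s * (c + v_o) / (c - v_s)
Numerator: c + v_o = 343 + 15.3 = 358.3
Denominator: c - v_s = 343 - 26.6 = 316.4
f_o = 1807.5 * 358.3 / 316.4 = 2046.86

2046.86 Hz


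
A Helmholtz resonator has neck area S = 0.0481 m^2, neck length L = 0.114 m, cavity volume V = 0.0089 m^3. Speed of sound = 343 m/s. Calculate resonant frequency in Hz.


Given values:
  S = 0.0481 m^2, L = 0.114 m, V = 0.0089 m^3, c = 343 m/s
Formula: f = (c / (2*pi)) * sqrt(S / (V * L))
Compute V * L = 0.0089 * 0.114 = 0.0010146
Compute S / (V * L) = 0.0481 / 0.0010146 = 47.4078
Compute sqrt(47.4078) = 6.885332
Compute c / (2*pi) = 343 / 6.283185 = 54.590148
f = 54.590148 * 6.885332 = 375.87

375.87 Hz


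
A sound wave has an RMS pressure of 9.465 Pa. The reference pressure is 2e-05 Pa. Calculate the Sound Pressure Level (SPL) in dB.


Given values:
  p = 9.465 Pa
  p_ref = 2e-05 Pa
Formula: SPL = 20 * log10(p / p_ref)
Compute ratio: p / p_ref = 9.465 / 2e-05 = 473250
Compute log10: log10(473250) = 5.675091
Multiply: SPL = 20 * 5.675091 = 113.5

113.5 dB


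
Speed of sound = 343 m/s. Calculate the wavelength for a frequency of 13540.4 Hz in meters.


Given values:
  c = 343 m/s, f = 13540.4 Hz
Formula: lambda = c / f
lambda = 343 / 13540.4
lambda = 0.0253

0.0253 m


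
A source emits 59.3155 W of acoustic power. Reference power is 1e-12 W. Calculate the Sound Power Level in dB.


Given values:
  W = 59.3155 W
  W_ref = 1e-12 W
Formula: SWL = 10 * log10(W / W_ref)
Compute ratio: W / W_ref = 59315500000000
Compute log10: log10(59315500000000) = 13.773168
Multiply: SWL = 10 * 13.773168 = 137.73

137.73 dB


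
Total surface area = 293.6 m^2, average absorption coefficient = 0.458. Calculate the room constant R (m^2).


Given values:
  S = 293.6 m^2, alpha = 0.458
Formula: R = S * alpha / (1 - alpha)
Numerator: 293.6 * 0.458 = 134.4688
Denominator: 1 - 0.458 = 0.542
R = 134.4688 / 0.542 = 248.1

248.1 m^2


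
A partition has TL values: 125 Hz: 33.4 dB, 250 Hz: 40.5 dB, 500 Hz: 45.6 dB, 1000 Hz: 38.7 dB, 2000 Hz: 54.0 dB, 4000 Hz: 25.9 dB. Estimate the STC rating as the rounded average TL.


Given TL values at each frequency:
  125 Hz: 33.4 dB
  250 Hz: 40.5 dB
  500 Hz: 45.6 dB
  1000 Hz: 38.7 dB
  2000 Hz: 54.0 dB
  4000 Hz: 25.9 dB
Formula: STC ~ round(average of TL values)
Sum = 33.4 + 40.5 + 45.6 + 38.7 + 54.0 + 25.9 = 238.1
Average = 238.1 / 6 = 39.68
Rounded: 40

40


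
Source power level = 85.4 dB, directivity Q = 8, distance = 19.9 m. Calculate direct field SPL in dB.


Given values:
  Lw = 85.4 dB, Q = 8, r = 19.9 m
Formula: SPL = Lw + 10 * log10(Q / (4 * pi * r^2))
Compute 4 * pi * r^2 = 4 * pi * 19.9^2 = 4976.4084
Compute Q / denom = 8 / 4976.4084 = 0.00160759
Compute 10 * log10(0.00160759) = -27.9382
SPL = 85.4 + (-27.9382) = 57.46

57.46 dB


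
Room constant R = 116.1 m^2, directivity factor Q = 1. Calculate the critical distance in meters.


Given values:
  R = 116.1 m^2, Q = 1
Formula: d_c = 0.141 * sqrt(Q * R)
Compute Q * R = 1 * 116.1 = 116.1
Compute sqrt(116.1) = 10.775
d_c = 0.141 * 10.775 = 1.519

1.519 m


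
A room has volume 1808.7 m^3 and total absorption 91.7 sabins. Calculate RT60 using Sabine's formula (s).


Given values:
  V = 1808.7 m^3
  A = 91.7 sabins
Formula: RT60 = 0.161 * V / A
Numerator: 0.161 * 1808.7 = 291.2007
RT60 = 291.2007 / 91.7 = 3.176

3.176 s


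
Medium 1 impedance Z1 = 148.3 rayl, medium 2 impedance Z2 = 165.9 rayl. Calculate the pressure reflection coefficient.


Given values:
  Z1 = 148.3 rayl, Z2 = 165.9 rayl
Formula: R = (Z2 - Z1) / (Z2 + Z1)
Numerator: Z2 - Z1 = 165.9 - 148.3 = 17.6
Denominator: Z2 + Z1 = 165.9 + 148.3 = 314.2
R = 17.6 / 314.2 = 0.056

0.056
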